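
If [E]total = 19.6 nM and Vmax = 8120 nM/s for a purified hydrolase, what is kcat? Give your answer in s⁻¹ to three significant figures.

kcat = Vmax/[E]total = 8120 nM/s / 19.6 nM = 414 s⁻¹.

414 s⁻¹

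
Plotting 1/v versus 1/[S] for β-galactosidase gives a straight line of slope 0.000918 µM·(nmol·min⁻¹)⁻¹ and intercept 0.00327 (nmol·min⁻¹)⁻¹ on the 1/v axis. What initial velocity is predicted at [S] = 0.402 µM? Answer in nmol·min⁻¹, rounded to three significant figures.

The y-intercept is 1/Vmax, so Vmax = 1/0.00327 = 306 nmol·min⁻¹.
The slope is Km/Vmax, so Km = 0.000918 × 306 = 0.281 µM.
Then v = 306 × 0.402/(0.281 + 0.402) = 180 nmol·min⁻¹.

180 nmol·min⁻¹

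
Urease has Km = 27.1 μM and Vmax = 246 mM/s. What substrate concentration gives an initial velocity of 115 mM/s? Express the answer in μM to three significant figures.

Rearranging v = Vmax[S]/(Km+[S]) gives [S] = Km·v/(Vmax − v).
[S] = 27.1 × 115 / (246 − 115) = 3116/131.0 = 23.8 μM.

23.8 μM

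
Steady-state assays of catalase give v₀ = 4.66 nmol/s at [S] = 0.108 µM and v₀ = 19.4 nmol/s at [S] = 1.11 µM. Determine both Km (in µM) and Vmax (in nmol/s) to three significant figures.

From v = Vmax[S]/(Km+[S]), each point gives Vmax = v(Km+[S])/[S].
Equating: 4.66(Km+0.108)/0.108 = 19.4(Km+1.11)/1.11.
43.15·Km + 4.66 = 17.48·Km + 19.4, so (43.15 − 17.48)·Km = 19.4 − 4.66.
Km = 14.74/25.67 = 0.574 µM; then Vmax = 4.66(0.574+0.108)/0.108 = 29.4 nmol/s.

Km = 0.574 µM; Vmax = 29.4 nmol/s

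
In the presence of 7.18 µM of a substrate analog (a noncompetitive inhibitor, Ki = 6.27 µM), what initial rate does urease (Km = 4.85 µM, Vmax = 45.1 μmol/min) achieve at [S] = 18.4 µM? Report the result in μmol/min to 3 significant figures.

α = 1 + [I]/Ki = 1 + 7.18/6.27 = 2.145.
For a noncompetitive inhibitor, Vmax is reduced to Vmax/α while Km is unchanged: Km,app = 4.85 µM, Vmax,app = 21.0 μmol/min.
v = Vmax,app·[S]/(Km,app + [S]) = 21.0 × 18.4/(4.85 + 18.4) = 16.6 μmol/min.

16.6 μmol/min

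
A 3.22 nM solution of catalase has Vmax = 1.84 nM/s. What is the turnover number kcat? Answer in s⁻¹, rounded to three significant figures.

kcat = Vmax/[E]total = 1.84 nM/s / 3.22 nM = 0.571 s⁻¹.

0.571 s⁻¹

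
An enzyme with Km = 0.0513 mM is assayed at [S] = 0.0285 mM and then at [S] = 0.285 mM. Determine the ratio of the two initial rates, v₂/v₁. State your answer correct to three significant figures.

2.37

Since Vmax cancels, v₂/v₁ = [S]₂(Km+[S]₁) / [S]₁(Km+[S]₂).
= 0.285×(0.0513+0.0285) / (0.0285×(0.0513+0.285)) = 0.02274/0.009585 = 2.37.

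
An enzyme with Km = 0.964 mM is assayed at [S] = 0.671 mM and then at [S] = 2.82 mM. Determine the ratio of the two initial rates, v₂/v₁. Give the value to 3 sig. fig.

1.82

The fractional saturations are [S]/(Km+[S]) = 0.671/1.635 = 0.4104 and 2.82/3.784 = 0.7452.
v₂/v₁ is just their ratio: 0.7452/0.4104 = 1.82.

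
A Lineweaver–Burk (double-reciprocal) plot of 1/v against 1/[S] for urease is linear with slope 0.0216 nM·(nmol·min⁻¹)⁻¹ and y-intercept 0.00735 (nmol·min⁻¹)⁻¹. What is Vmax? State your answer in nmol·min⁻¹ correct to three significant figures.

136 nmol·min⁻¹

The y-intercept of a Lineweaver–Burk plot equals 1/Vmax, so Vmax = 1/0.00735 = 136 nmol·min⁻¹.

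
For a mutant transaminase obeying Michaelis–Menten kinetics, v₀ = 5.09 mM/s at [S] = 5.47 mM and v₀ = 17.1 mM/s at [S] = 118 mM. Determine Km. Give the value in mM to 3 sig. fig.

From v = Vmax[S]/(Km+[S]), each point gives Vmax = v(Km+[S])/[S].
Equating: 5.09(Km+5.47)/5.47 = 17.1(Km+118)/118.
0.9305·Km + 5.09 = 0.1449·Km + 17.1, so (0.9305 − 0.1449)·Km = 17.1 − 5.09.
Km = 12.01/0.7856 = 15.3 mM; then Vmax = 5.09(15.3+5.47)/5.47 = 19.3 mM/s.

15.3 mM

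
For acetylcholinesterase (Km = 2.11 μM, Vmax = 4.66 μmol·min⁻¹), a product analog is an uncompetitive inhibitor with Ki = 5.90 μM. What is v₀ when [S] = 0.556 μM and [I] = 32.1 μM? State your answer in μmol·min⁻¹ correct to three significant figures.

0.455 μmol·min⁻¹

α = 1 + [I]/Ki = 1 + 32.1/5.90 = 6.441.
For an uncompetitive inhibitor, both parameters are divided by α, giving Vmax/α and Km/α: Km,app = 0.328 μM, Vmax,app = 0.724 μmol·min⁻¹.
v = Vmax,app·[S]/(Km,app + [S]) = 0.724 × 0.556/(0.328 + 0.556) = 0.455 μmol·min⁻¹.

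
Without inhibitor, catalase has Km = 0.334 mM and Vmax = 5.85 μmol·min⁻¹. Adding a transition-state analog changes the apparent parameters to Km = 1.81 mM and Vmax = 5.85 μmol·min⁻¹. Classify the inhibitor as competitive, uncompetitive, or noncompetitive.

competitive

Km increases (0.334 → 1.81 mM) while Vmax is unchanged — the hallmark of competitive inhibition.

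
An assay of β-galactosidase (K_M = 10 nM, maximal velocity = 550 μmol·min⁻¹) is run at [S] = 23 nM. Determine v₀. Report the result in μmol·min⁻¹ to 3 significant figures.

[S]/(Km+[S]) = 23/33.00 = 0.6970, the fractional saturation.
v = 0.6970 × Vmax = 0.6970 × 550 = 383 μmol·min⁻¹.

383 μmol·min⁻¹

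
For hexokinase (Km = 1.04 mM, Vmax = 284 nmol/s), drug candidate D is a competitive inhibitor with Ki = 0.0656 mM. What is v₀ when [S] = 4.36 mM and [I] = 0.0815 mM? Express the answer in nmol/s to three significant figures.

α = 1 + [I]/Ki = 1 + 0.0815/0.0656 = 2.242.
For a competitive inhibitor, Vmax is unchanged and the apparent Km becomes α·Km: Km,app = 2.33 mM, Vmax,app = 284 nmol/s.
v = Vmax,app·[S]/(Km,app + [S]) = 284 × 4.36/(2.33 + 4.36) = 185 nmol/s.

185 nmol/s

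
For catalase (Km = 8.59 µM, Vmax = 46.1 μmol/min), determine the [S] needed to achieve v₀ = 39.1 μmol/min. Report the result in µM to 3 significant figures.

48.0 µM

The required fractional saturation is v/Vmax = 39.1/46.1 = 0.8482.
Then [S]/(Km+[S]) = 0.8482 ⇒ [S] = 8.59 × 0.8482/(1 − 0.8482) = 48.0 µM.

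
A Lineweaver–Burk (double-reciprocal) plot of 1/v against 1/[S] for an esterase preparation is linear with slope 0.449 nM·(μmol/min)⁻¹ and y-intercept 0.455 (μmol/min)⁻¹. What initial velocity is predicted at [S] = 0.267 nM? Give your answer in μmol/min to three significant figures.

0.468 μmol/min

The y-intercept is 1/Vmax, so Vmax = 1/0.455 = 2.20 μmol/min.
The slope is Km/Vmax, so Km = 0.449 × 2.20 = 0.987 nM.
Then v = 2.20 × 0.267/(0.987 + 0.267) = 0.468 μmol/min.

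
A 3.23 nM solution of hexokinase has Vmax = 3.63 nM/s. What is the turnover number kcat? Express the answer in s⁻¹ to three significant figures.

1.12 s⁻¹

kcat = Vmax/[E]total = 3.63 nM/s / 3.23 nM = 1.12 s⁻¹.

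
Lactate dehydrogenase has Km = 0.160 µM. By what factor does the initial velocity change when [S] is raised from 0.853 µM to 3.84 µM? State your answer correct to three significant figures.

1.14

The fractional saturations are [S]/(Km+[S]) = 0.853/1.013 = 0.8421 and 3.84/4.000 = 0.9600.
v₂/v₁ is just their ratio: 0.9600/0.8421 = 1.14.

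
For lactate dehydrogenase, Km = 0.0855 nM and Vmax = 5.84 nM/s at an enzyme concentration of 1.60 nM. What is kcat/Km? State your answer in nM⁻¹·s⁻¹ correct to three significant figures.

kcat = Vmax/[E]total = 5.84/1.60 = 3.65 s⁻¹.
kcat/Km = 3.65/0.0855 = 42.7 nM⁻¹·s⁻¹.

42.7 nM⁻¹·s⁻¹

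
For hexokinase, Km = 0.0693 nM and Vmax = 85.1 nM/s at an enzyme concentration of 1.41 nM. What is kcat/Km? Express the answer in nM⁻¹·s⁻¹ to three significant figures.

871 nM⁻¹·s⁻¹

kcat = Vmax/[E]total = 85.1/1.41 = 60.4 s⁻¹.
kcat/Km = 60.4/0.0693 = 871 nM⁻¹·s⁻¹.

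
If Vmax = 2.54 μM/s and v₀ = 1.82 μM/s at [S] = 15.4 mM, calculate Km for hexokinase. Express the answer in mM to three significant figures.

6.09 mM

v/Vmax = 1.82/2.54 = 0.7165 = [S]/(Km+[S]).
So Km + [S] = [S]/0.7165 = 21.49 mM, giving Km = 21.49 − 15.4 = 6.09 mM.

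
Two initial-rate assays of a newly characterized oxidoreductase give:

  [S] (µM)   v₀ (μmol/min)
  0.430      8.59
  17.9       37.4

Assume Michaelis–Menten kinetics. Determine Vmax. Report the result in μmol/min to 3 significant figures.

40.8 μmol/min

From v = Vmax[S]/(Km+[S]), each point gives Vmax = v(Km+[S])/[S].
Equating: 8.59(Km+0.430)/0.430 = 37.4(Km+17.9)/17.9.
19.98·Km + 8.59 = 2.089·Km + 37.4, so (19.98 − 2.089)·Km = 37.4 − 8.59.
Km = 28.81/17.89 = 1.61 µM; then Vmax = 8.59(1.61+0.430)/0.430 = 40.8 μmol/min.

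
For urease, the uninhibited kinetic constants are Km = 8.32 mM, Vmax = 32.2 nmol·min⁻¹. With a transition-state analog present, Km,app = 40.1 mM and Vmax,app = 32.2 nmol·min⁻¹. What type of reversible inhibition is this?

competitive

Km increases (8.32 → 40.1 mM) while Vmax is unchanged — the hallmark of competitive inhibition.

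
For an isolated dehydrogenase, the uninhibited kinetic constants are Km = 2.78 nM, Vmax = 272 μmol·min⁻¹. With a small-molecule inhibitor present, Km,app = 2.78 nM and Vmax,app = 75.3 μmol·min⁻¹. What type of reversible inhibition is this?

Vmax decreases (272 → 75.3 μmol·min⁻¹) while Km is unchanged — pure noncompetitive inhibition.

noncompetitive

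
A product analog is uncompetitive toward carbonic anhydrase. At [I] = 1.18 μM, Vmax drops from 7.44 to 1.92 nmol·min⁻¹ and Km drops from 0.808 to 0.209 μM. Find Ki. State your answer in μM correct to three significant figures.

0.410 μM

Uncompetitive: Vmax,app = Vmax/α (and Km,app = Km/α) with α = 1 + [I]/Ki.
α = Vmax/Vmax,app = 7.44/1.92 = 3.875.
Ki = [I]/(α − 1) = 1.18/2.875 = 0.410 μM.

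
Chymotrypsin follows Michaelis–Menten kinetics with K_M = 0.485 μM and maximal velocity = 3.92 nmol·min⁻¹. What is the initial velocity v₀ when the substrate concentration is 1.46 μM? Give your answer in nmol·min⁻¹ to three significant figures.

2.94 nmol·min⁻¹

[S]/(Km+[S]) = 1.46/1.945 = 0.7506, the fractional saturation.
v = 0.7506 × Vmax = 0.7506 × 3.92 = 2.94 nmol·min⁻¹.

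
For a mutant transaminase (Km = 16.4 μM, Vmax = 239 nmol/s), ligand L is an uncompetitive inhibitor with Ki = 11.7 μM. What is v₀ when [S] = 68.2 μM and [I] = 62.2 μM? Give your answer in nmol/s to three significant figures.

36.5 nmol/s

α = 1 + [I]/Ki = 1 + 62.2/11.7 = 6.316.
For an uncompetitive inhibitor, both parameters are divided by α, giving Vmax/α and Km/α: Km,app = 2.60 μM, Vmax,app = 37.8 nmol/s.
v = Vmax,app·[S]/(Km,app + [S]) = 37.8 × 68.2/(2.60 + 68.2) = 36.5 nmol/s.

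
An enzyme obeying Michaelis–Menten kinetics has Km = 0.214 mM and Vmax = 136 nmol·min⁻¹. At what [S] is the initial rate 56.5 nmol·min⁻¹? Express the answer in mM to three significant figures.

Rearranging v = Vmax[S]/(Km+[S]) gives [S] = Km·v/(Vmax − v).
[S] = 0.214 × 56.5 / (136 − 56.5) = 12.09/79.50 = 0.152 mM.

0.152 mM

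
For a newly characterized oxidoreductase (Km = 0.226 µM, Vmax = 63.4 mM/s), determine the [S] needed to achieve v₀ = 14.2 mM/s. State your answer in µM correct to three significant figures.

0.0652 µM

The required fractional saturation is v/Vmax = 14.2/63.4 = 0.2240.
Then [S]/(Km+[S]) = 0.2240 ⇒ [S] = 0.226 × 0.2240/(1 − 0.2240) = 0.0652 µM.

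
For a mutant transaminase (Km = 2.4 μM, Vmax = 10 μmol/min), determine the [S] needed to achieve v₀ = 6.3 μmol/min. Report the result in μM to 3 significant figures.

Rearranging v = Vmax[S]/(Km+[S]) gives [S] = Km·v/(Vmax − v).
[S] = 2.4 × 6.3 / (10 − 6.3) = 15.12/3.700 = 4.09 μM.

4.09 μM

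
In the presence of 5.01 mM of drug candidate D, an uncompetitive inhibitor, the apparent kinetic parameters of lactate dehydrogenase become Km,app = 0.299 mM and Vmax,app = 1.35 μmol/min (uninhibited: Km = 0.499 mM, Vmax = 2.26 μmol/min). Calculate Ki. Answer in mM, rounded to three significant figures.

7.43 mM

Uncompetitive: Vmax,app = Vmax/α (and Km,app = Km/α) with α = 1 + [I]/Ki.
α = Vmax/Vmax,app = 2.26/1.35 = 1.674.
Ki = [I]/(α − 1) = 5.01/0.6741 = 7.43 mM.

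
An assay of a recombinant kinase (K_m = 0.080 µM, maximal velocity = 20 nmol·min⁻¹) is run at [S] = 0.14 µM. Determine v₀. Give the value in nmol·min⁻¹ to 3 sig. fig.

12.7 nmol·min⁻¹

v = Vmax·[S]/(Km + [S]) = 20 × 0.14 / (0.080 + 0.14)
  = 2.800 / 0.2200 = 12.7 nmol·min⁻¹.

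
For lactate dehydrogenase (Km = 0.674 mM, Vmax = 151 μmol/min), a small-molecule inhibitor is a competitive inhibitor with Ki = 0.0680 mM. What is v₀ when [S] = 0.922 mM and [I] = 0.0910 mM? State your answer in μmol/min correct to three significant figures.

With α = 1 + [I]/Ki = 1 + 0.0910/0.0680 = 2.338, the competitive rate law is v = Vmax[S] / (αKm + [S]).
v = 151×0.922 / (2.338×0.674 + 0.922) = 139.2/2.498 = 55.7 μmol/min.

55.7 μmol/min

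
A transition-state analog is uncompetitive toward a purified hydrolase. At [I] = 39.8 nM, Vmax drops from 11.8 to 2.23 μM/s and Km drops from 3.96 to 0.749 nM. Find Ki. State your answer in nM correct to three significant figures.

Uncompetitive: Vmax,app = Vmax/α (and Km,app = Km/α) with α = 1 + [I]/Ki.
α = Vmax/Vmax,app = 11.8/2.23 = 5.291.
Ki = [I]/(α − 1) = 39.8/4.291 = 9.27 nM.

9.27 nM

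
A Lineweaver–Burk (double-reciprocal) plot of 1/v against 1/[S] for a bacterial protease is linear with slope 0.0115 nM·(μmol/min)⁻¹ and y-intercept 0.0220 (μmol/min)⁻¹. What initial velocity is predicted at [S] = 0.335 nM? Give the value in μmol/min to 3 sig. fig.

17.8 μmol/min

The y-intercept is 1/Vmax, so Vmax = 1/0.0220 = 45.5 μmol/min.
The slope is Km/Vmax, so Km = 0.0115 × 45.5 = 0.523 nM.
Then v = 45.5 × 0.335/(0.523 + 0.335) = 17.8 μmol/min.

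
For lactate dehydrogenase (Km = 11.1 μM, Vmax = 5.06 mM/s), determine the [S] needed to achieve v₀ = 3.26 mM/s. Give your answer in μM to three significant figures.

Rearranging v = Vmax[S]/(Km+[S]) gives [S] = Km·v/(Vmax − v).
[S] = 11.1 × 3.26 / (5.06 − 3.26) = 36.19/1.800 = 20.1 μM.

20.1 μM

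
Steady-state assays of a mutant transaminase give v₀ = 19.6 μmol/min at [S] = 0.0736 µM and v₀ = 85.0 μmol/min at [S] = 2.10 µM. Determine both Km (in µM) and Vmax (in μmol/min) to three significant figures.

Km = 0.290 µM; Vmax = 96.7 μmol/min

From v = Vmax[S]/(Km+[S]), each point gives Vmax = v(Km+[S])/[S].
Equating: 19.6(Km+0.0736)/0.0736 = 85.0(Km+2.10)/2.10.
266.3·Km + 19.6 = 40.48·Km + 85.0, so (266.3 − 40.48)·Km = 85.0 − 19.6.
Km = 65.40/225.8 = 0.290 µM; then Vmax = 19.6(0.290+0.0736)/0.0736 = 96.7 μmol/min.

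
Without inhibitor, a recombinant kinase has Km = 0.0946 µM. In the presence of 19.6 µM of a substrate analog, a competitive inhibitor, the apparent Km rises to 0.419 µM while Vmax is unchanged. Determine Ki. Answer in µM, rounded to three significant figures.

Competitive: Km,app = α·Km with α = 1 + [I]/Ki.
α = Km,app/Km = 0.419/0.0946 = 4.429.
Since α = 1 + [I]/Ki, [I]/Ki = 4.429 − 1 = 3.429 and Ki = 19.6/3.429 = 5.72 µM.

5.72 µM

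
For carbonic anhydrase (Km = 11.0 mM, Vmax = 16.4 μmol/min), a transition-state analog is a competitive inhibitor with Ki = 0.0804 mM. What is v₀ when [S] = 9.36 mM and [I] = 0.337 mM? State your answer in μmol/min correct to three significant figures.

2.31 μmol/min

With α = 1 + [I]/Ki = 1 + 0.337/0.0804 = 5.192, the competitive rate law is v = Vmax[S] / (αKm + [S]).
v = 16.4×9.36 / (5.192×11.0 + 9.36) = 153.5/66.47 = 2.31 μmol/min.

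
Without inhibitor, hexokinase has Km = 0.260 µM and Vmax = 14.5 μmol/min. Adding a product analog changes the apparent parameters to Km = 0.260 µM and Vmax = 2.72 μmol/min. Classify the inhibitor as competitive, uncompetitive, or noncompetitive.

noncompetitive

Vmax decreases (14.5 → 2.72 μmol/min) while Km is unchanged — pure noncompetitive inhibition.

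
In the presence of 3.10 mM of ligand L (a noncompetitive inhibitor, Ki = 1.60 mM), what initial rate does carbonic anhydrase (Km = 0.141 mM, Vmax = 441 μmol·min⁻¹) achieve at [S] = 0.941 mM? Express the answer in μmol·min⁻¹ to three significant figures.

131 μmol·min⁻¹

With α = 1 + [I]/Ki = 1 + 3.10/1.60 = 2.938, the noncompetitive rate law is v = (Vmax/α)·[S] / (Km + [S]).
v = (441/2.938)×0.941 / (0.141 + 0.941) = 141.3/1.082 = 131 μmol·min⁻¹.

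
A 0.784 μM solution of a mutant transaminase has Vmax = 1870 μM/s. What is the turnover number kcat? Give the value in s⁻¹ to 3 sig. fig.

kcat = Vmax/[E]total = 1870 μM/s / 0.784 μM = 2390 s⁻¹.

2390 s⁻¹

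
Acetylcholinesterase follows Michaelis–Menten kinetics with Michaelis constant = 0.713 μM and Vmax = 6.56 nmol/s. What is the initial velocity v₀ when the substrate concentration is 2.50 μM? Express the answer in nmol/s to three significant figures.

5.10 nmol/s

[S]/(Km+[S]) = 2.50/3.213 = 0.7781, the fractional saturation.
v = 0.7781 × Vmax = 0.7781 × 6.56 = 5.10 nmol/s.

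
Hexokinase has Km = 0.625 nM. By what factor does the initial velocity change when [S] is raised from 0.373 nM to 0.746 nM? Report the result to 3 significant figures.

1.46

The fractional saturations are [S]/(Km+[S]) = 0.373/0.9980 = 0.3737 and 0.746/1.371 = 0.5441.
v₂/v₁ is just their ratio: 0.5441/0.3737 = 1.46.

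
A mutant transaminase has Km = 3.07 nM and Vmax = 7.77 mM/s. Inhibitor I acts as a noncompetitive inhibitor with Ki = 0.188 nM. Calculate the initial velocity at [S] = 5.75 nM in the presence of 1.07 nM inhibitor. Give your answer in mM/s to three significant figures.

0.757 mM/s

α = 1 + [I]/Ki = 1 + 1.07/0.188 = 6.691.
For a noncompetitive inhibitor, Vmax is reduced to Vmax/α while Km is unchanged: Km,app = 3.07 nM, Vmax,app = 1.16 mM/s.
v = Vmax,app·[S]/(Km,app + [S]) = 1.16 × 5.75/(3.07 + 5.75) = 0.757 mM/s.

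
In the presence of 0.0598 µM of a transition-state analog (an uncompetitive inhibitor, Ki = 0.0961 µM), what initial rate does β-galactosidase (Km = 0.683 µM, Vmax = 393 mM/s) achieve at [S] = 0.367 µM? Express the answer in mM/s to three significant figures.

α = 1 + [I]/Ki = 1 + 0.0598/0.0961 = 1.622.
For an uncompetitive inhibitor, both parameters are divided by α, giving Vmax/α and Km/α: Km,app = 0.421 µM, Vmax,app = 242 mM/s.
v = Vmax,app·[S]/(Km,app + [S]) = 242 × 0.367/(0.421 + 0.367) = 113 mM/s.

113 mM/s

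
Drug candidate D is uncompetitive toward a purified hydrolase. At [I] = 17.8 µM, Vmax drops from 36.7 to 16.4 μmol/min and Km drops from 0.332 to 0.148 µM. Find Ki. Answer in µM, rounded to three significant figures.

Uncompetitive: Vmax,app = Vmax/α (and Km,app = Km/α) with α = 1 + [I]/Ki.
α = Vmax/Vmax,app = 36.7/16.4 = 2.238.
Ki = [I]/(α − 1) = 17.8/1.238 = 14.4 µM.

14.4 µM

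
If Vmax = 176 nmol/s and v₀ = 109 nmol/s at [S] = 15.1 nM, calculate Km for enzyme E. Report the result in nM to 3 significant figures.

From v = Vmax[S]/(Km+[S]), Km = [S](Vmax − v)/v.
Km = 15.1 × (176 − 109) / 109 = 1012/109 = 9.28 nM.

9.28 nM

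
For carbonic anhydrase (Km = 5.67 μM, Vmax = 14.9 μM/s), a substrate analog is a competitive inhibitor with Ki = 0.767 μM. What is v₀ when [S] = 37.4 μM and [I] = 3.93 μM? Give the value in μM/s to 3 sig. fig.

α = 1 + [I]/Ki = 1 + 3.93/0.767 = 6.124.
For a competitive inhibitor, Vmax is unchanged and the apparent Km becomes α·Km: Km,app = 34.7 μM, Vmax,app = 14.9 μM/s.
v = Vmax,app·[S]/(Km,app + [S]) = 14.9 × 37.4/(34.7 + 37.4) = 7.73 μM/s.

7.73 μM/s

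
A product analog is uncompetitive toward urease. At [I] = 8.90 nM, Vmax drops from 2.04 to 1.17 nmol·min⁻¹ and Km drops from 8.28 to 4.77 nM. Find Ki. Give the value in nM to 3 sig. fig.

12.0 nM

Uncompetitive: Vmax,app = Vmax/α (and Km,app = Km/α) with α = 1 + [I]/Ki.
α = Vmax/Vmax,app = 2.04/1.17 = 1.744.
Since α = 1 + [I]/Ki, [I]/Ki = 1.744 − 1 = 0.7436 and Ki = 8.90/0.7436 = 12.0 nM.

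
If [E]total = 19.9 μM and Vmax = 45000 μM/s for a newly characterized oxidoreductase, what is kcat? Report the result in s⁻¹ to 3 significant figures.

kcat = Vmax/[E]total = 45000 μM/s / 19.9 μM = 2260 s⁻¹.

2260 s⁻¹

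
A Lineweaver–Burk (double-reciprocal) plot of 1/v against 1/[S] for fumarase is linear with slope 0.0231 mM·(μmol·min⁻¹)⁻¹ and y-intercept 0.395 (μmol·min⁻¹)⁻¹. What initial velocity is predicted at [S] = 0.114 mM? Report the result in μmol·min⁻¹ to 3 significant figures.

1.67 μmol·min⁻¹

The y-intercept is 1/Vmax, so Vmax = 1/0.395 = 2.53 μmol·min⁻¹.
The slope is Km/Vmax, so Km = 0.0231 × 2.53 = 0.0585 mM.
Then v = 2.53 × 0.114/(0.0585 + 0.114) = 1.67 μmol·min⁻¹.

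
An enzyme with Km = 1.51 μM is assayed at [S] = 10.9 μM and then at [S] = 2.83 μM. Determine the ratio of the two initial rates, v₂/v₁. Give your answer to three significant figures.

Since Vmax cancels, v₂/v₁ = [S]₂(Km+[S]₁) / [S]₁(Km+[S]₂).
= 2.83×(1.51+10.9) / (10.9×(1.51+2.83)) = 35.12/47.31 = 0.742.

0.742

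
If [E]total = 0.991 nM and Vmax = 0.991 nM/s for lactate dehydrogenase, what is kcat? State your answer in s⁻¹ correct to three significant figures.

1.00 s⁻¹

kcat = Vmax/[E]total = 0.991 nM/s / 0.991 nM = 1.00 s⁻¹.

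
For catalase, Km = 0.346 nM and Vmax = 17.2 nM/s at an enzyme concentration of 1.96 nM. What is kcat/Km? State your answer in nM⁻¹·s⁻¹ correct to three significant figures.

25.4 nM⁻¹·s⁻¹

kcat = Vmax/[E]total = 17.2/1.96 = 8.78 s⁻¹.
kcat/Km = 8.78/0.346 = 25.4 nM⁻¹·s⁻¹.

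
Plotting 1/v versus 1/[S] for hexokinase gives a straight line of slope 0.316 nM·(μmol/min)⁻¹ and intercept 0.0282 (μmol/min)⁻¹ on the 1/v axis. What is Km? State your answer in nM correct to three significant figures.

11.2 nM

y-intercept = 1/Vmax ⇒ Vmax = 35.5 μmol/min; slope = Km/Vmax ⇒ Km = slope × Vmax.
Km = 0.316 × 35.5 = 11.2 nM.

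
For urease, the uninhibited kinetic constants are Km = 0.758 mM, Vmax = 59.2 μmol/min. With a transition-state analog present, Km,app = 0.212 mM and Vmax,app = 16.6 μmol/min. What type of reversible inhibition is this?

uncompetitive

Both Km and Vmax decrease by the same factor (~3.57-fold) — characteristic of uncompetitive inhibition.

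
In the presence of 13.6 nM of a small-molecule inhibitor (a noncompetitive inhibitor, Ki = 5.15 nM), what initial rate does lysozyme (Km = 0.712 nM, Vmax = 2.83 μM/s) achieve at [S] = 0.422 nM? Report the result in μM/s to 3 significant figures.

0.289 μM/s

α = 1 + [I]/Ki = 1 + 13.6/5.15 = 3.641.
For a noncompetitive inhibitor, Vmax is reduced to Vmax/α while Km is unchanged: Km,app = 0.712 nM, Vmax,app = 0.777 μM/s.
v = Vmax,app·[S]/(Km,app + [S]) = 0.777 × 0.422/(0.712 + 0.422) = 0.289 μM/s.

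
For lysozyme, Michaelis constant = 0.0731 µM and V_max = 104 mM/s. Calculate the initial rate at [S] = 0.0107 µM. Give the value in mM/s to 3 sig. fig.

v = Vmax·[S]/(Km + [S]) = 104 × 0.0107 / (0.0731 + 0.0107)
  = 1.113 / 0.08380 = 13.3 mM/s.

13.3 mM/s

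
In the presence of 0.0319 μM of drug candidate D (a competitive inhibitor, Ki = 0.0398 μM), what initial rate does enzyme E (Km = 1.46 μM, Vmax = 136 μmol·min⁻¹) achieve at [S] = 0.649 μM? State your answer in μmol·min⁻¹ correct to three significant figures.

With α = 1 + [I]/Ki = 1 + 0.0319/0.0398 = 1.802, the competitive rate law is v = Vmax[S] / (αKm + [S]).
v = 136×0.649 / (1.802×1.46 + 0.649) = 88.26/3.279 = 26.9 μmol·min⁻¹.

26.9 μmol·min⁻¹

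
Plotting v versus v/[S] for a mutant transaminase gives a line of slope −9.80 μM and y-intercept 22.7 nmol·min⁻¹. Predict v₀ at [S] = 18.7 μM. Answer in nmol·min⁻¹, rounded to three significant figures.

14.9 nmol·min⁻¹

In the Eadie–Hofstee form v = Vmax − Km·(v/[S]), the slope is −Km and the intercept is Vmax, so Km = 9.80 μM and Vmax = 22.7 nmol·min⁻¹.
v = 22.7 × 18.7/(9.80 + 18.7) = 14.9 nmol·min⁻¹.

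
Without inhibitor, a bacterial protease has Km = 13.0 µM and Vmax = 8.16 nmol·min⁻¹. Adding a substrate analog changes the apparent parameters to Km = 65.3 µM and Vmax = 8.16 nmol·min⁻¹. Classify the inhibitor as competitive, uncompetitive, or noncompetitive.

competitive

Km increases (13.0 → 65.3 µM) while Vmax is unchanged — the hallmark of competitive inhibition.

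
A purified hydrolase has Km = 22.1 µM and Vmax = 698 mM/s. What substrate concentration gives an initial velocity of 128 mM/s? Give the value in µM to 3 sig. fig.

4.96 µM

The required fractional saturation is v/Vmax = 128/698 = 0.1834.
Then [S]/(Km+[S]) = 0.1834 ⇒ [S] = 22.1 × 0.1834/(1 − 0.1834) = 4.96 µM.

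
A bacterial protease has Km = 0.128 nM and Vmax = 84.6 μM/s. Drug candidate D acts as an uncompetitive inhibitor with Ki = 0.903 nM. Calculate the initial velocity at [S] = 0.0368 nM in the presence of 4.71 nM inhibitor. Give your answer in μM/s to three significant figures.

8.73 μM/s

With α = 1 + [I]/Ki = 1 + 4.71/0.903 = 6.216, the uncompetitive rate law is v = (Vmax/α)·[S] / (Km/α + [S]).
v = (84.6/6.216)×0.0368 / (0.128/6.216 + 0.0368) = 0.5009/0.05739 = 8.73 μM/s.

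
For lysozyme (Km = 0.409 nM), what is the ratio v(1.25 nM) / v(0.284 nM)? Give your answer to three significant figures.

1.84

Since Vmax cancels, v₂/v₁ = [S]₂(Km+[S]₁) / [S]₁(Km+[S]₂).
= 1.25×(0.409+0.284) / (0.284×(0.409+1.25)) = 0.8662/0.4712 = 1.84.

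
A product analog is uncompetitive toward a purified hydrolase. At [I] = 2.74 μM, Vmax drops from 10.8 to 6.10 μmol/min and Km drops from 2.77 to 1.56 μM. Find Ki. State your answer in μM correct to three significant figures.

3.56 μM

Uncompetitive: Vmax,app = Vmax/α (and Km,app = Km/α) with α = 1 + [I]/Ki.
α = Vmax/Vmax,app = 10.8/6.10 = 1.770.
Ki = [I]/(α − 1) = 2.74/0.7705 = 3.56 μM.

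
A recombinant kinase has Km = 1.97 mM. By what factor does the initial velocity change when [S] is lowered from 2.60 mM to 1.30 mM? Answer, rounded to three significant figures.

Since Vmax cancels, v₂/v₁ = [S]₂(Km+[S]₁) / [S]₁(Km+[S]₂).
= 1.30×(1.97+2.60) / (2.60×(1.97+1.30)) = 5.941/8.502 = 0.699.

0.699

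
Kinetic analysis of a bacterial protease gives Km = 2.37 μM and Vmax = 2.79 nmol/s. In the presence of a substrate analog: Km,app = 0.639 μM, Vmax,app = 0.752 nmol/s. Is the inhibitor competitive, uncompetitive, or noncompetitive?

uncompetitive

Both Km and Vmax decrease by the same factor (~3.71-fold) — characteristic of uncompetitive inhibition.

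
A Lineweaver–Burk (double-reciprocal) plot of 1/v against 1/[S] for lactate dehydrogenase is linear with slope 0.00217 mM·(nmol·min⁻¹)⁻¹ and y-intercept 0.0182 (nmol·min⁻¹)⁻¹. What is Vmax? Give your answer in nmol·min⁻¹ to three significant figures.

The y-intercept of a Lineweaver–Burk plot equals 1/Vmax, so Vmax = 1/0.0182 = 54.9 nmol·min⁻¹.

54.9 nmol·min⁻¹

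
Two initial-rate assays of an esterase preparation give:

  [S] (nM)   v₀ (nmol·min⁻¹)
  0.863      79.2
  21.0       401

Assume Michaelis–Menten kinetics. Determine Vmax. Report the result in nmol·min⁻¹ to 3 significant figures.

486 nmol·min⁻¹

In reciprocal form, 1/v = (Km/Vmax)·(1/[S]) + 1/Vmax. The two points give (1/[S], 1/v) = (1.159, 0.01263) and (0.04762, 0.002494).
Slope = (0.01263 − 0.002494)/(1.159 − 0.04762) = 0.009119; intercept = 0.01263 − 0.009119×1.159 = 0.002060.
Vmax = 1/intercept = 486 nmol·min⁻¹; Km = slope × Vmax = 0.009119 × 486 = 4.43 nM.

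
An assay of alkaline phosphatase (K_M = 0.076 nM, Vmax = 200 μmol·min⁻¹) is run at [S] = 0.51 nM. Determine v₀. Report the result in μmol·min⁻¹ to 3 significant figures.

174 μmol·min⁻¹

[S]/(Km+[S]) = 0.51/0.5860 = 0.8703, the fractional saturation.
v = 0.8703 × Vmax = 0.8703 × 200 = 174 μmol·min⁻¹.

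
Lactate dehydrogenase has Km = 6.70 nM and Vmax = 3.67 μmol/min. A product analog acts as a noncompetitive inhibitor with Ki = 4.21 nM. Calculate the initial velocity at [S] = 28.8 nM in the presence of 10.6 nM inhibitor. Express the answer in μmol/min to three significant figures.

0.846 μmol/min

With α = 1 + [I]/Ki = 1 + 10.6/4.21 = 3.518, the noncompetitive rate law is v = (Vmax/α)·[S] / (Km + [S]).
v = (3.67/3.518)×28.8 / (6.70 + 28.8) = 30.05/35.50 = 0.846 μmol/min.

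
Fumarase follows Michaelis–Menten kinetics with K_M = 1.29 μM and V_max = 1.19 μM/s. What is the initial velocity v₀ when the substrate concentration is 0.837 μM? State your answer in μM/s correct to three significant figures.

0.468 μM/s

v = Vmax·[S]/(Km + [S]) = 1.19 × 0.837 / (1.29 + 0.837)
  = 0.9960 / 2.127 = 0.468 μM/s.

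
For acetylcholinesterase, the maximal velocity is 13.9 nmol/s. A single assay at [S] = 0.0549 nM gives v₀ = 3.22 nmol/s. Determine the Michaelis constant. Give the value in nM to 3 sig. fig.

v/Vmax = 3.22/13.9 = 0.2317 = [S]/(Km+[S]).
So Km + [S] = [S]/0.2317 = 0.2370 nM, giving Km = 0.2370 − 0.0549 = 0.182 nM.

0.182 nM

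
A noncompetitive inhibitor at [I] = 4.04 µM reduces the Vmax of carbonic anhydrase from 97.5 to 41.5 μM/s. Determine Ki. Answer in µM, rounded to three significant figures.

2.99 µM

Noncompetitive: Vmax,app = Vmax/α with α = 1 + [I]/Ki.
α = Vmax/Vmax,app = 97.5/41.5 = 2.349.
Ki = [I]/(α − 1) = 4.04/1.349 = 2.99 µM.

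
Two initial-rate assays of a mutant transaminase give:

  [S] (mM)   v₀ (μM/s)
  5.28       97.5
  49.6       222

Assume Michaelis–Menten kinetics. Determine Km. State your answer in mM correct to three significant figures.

From v = Vmax[S]/(Km+[S]), each point gives Vmax = v(Km+[S])/[S].
Equating: 97.5(Km+5.28)/5.28 = 222(Km+49.6)/49.6.
18.47·Km + 97.5 = 4.476·Km + 222, so (18.47 − 4.476)·Km = 222 − 97.5.
Km = 124.5/13.99 = 8.90 mM; then Vmax = 97.5(8.90+5.28)/5.28 = 262 μM/s.

8.90 mM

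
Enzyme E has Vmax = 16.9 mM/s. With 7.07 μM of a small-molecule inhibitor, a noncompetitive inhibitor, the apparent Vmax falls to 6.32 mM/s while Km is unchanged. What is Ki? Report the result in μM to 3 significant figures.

4.22 μM

Noncompetitive: Vmax,app = Vmax/α with α = 1 + [I]/Ki.
α = Vmax/Vmax,app = 16.9/6.32 = 2.674.
Since α = 1 + [I]/Ki, [I]/Ki = 2.674 − 1 = 1.674 and Ki = 7.07/1.674 = 4.22 μM.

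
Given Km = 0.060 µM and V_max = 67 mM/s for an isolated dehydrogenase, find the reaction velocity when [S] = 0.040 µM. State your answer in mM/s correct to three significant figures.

26.8 mM/s

v = Vmax·[S]/(Km + [S]) = 67 × 0.040 / (0.060 + 0.040)
  = 2.680 / 0.1000 = 26.8 mM/s.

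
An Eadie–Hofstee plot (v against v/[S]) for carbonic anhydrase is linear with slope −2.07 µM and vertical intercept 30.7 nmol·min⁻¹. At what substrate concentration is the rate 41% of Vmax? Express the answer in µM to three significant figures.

The Eadie–Hofstee slope gives Km = 2.07 µM (slope = −Km).
v/Vmax = [S]/(Km+[S]) = 0.41 ⇒ [S] = Km·0.41/(1−0.41) = 2.07 × 0.6949 = 1.44 µM.

1.44 µM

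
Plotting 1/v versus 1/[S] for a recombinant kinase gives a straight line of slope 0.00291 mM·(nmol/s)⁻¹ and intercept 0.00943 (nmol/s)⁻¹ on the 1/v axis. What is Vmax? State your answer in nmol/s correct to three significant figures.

The y-intercept of a Lineweaver–Burk plot equals 1/Vmax, so Vmax = 1/0.00943 = 106 nmol/s.

106 nmol/s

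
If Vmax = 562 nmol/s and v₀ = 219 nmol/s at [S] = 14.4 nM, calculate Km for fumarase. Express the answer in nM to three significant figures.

22.6 nM

v/Vmax = 219/562 = 0.3897 = [S]/(Km+[S]).
So Km + [S] = [S]/0.3897 = 36.95 nM, giving Km = 36.95 − 14.4 = 22.6 nM.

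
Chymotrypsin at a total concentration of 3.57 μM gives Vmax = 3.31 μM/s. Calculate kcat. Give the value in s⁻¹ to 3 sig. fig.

kcat = Vmax/[E]total = 3.31 μM/s / 3.57 μM = 0.927 s⁻¹.

0.927 s⁻¹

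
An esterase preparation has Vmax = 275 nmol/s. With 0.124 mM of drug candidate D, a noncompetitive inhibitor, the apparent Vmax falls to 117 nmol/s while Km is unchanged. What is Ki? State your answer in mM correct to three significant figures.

Noncompetitive: Vmax,app = Vmax/α with α = 1 + [I]/Ki.
α = Vmax/Vmax,app = 275/117 = 2.350.
Ki = [I]/(α − 1) = 0.124/1.350 = 0.0918 mM.

0.0918 mM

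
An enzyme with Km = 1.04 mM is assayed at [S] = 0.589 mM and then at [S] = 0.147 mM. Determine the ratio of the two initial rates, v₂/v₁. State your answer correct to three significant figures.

Since Vmax cancels, v₂/v₁ = [S]₂(Km+[S]₁) / [S]₁(Km+[S]₂).
= 0.147×(1.04+0.589) / (0.589×(1.04+0.147)) = 0.2395/0.6991 = 0.343.

0.343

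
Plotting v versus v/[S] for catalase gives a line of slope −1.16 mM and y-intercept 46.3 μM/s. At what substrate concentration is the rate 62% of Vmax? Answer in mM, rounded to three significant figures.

1.89 mM

The Eadie–Hofstee slope gives Km = 1.16 mM (slope = −Km).
v/Vmax = [S]/(Km+[S]) = 0.62 ⇒ [S] = Km·0.62/(1−0.62) = 1.16 × 1.632 = 1.89 mM.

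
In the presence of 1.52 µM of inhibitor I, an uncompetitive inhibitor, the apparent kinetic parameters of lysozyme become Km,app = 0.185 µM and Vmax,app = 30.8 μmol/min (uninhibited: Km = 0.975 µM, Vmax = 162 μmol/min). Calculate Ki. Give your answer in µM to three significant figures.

Uncompetitive: Vmax,app = Vmax/α (and Km,app = Km/α) with α = 1 + [I]/Ki.
α = Vmax/Vmax,app = 162/30.8 = 5.260.
Since α = 1 + [I]/Ki, [I]/Ki = 5.260 − 1 = 4.260 and Ki = 1.52/4.260 = 0.357 µM.

0.357 µM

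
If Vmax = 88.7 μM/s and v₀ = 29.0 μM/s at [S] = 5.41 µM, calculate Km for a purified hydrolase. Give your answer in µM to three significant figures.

11.1 µM

From v = Vmax[S]/(Km+[S]), Km = [S](Vmax − v)/v.
Km = 5.41 × (88.7 − 29.0) / 29.0 = 323.0/29.0 = 11.1 µM.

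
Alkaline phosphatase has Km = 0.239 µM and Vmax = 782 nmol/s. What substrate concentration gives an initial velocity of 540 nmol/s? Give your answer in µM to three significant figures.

Rearranging v = Vmax[S]/(Km+[S]) gives [S] = Km·v/(Vmax − v).
[S] = 0.239 × 540 / (782 − 540) = 129.1/242.0 = 0.533 µM.

0.533 µM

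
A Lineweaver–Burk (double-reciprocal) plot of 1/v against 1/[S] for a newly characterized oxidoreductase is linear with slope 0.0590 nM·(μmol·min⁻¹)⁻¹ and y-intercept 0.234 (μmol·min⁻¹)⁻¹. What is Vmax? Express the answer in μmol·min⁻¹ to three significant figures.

The y-intercept of a Lineweaver–Burk plot equals 1/Vmax, so Vmax = 1/0.234 = 4.27 μmol·min⁻¹.

4.27 μmol·min⁻¹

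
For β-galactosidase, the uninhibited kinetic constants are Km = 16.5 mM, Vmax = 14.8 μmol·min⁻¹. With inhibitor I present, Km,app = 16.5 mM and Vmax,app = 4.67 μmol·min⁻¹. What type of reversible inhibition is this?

noncompetitive

Vmax decreases (14.8 → 4.67 μmol·min⁻¹) while Km is unchanged — pure noncompetitive inhibition.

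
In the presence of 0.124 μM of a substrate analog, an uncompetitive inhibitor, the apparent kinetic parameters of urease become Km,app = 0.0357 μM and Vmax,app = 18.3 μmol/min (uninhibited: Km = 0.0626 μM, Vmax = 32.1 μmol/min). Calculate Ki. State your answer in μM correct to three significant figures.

Uncompetitive: Vmax,app = Vmax/α (and Km,app = Km/α) with α = 1 + [I]/Ki.
α = Vmax/Vmax,app = 32.1/18.3 = 1.754.
Since α = 1 + [I]/Ki, [I]/Ki = 1.754 − 1 = 0.7541 and Ki = 0.124/0.7541 = 0.164 μM.

0.164 μM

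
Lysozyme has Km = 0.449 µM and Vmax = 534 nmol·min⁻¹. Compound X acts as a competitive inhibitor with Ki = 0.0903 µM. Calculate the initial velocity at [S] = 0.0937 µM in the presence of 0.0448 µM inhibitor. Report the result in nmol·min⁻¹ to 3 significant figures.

With α = 1 + [I]/Ki = 1 + 0.0448/0.0903 = 1.496, the competitive rate law is v = Vmax[S] / (αKm + [S]).
v = 534×0.0937 / (1.496×0.449 + 0.0937) = 50.04/0.7655 = 65.4 nmol·min⁻¹.

65.4 nmol·min⁻¹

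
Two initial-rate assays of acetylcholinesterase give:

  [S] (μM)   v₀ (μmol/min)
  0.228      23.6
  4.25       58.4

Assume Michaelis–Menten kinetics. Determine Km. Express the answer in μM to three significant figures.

From v = Vmax[S]/(Km+[S]), each point gives Vmax = v(Km+[S])/[S].
Equating: 23.6(Km+0.228)/0.228 = 58.4(Km+4.25)/4.25.
103.5·Km + 23.6 = 13.74·Km + 58.4, so (103.5 − 13.74)·Km = 58.4 − 23.6.
Km = 34.80/89.77 = 0.388 μM; then Vmax = 23.6(0.388+0.228)/0.228 = 63.7 μmol/min.

0.388 μM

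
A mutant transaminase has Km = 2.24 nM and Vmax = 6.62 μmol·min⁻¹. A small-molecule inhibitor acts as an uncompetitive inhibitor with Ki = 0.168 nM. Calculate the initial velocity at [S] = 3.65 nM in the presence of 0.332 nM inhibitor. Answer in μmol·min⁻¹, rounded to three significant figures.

α = 1 + [I]/Ki = 1 + 0.332/0.168 = 2.976.
For an uncompetitive inhibitor, both parameters are divided by α, giving Vmax/α and Km/α: Km,app = 0.753 nM, Vmax,app = 2.22 μmol·min⁻¹.
v = Vmax,app·[S]/(Km,app + [S]) = 2.22 × 3.65/(0.753 + 3.65) = 1.84 μmol·min⁻¹.

1.84 μmol·min⁻¹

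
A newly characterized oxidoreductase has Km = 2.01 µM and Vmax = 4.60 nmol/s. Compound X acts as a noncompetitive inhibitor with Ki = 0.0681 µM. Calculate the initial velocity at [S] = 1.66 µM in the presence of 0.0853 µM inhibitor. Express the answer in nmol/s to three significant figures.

α = 1 + [I]/Ki = 1 + 0.0853/0.0681 = 2.253.
For a noncompetitive inhibitor, Vmax is reduced to Vmax/α while Km is unchanged: Km,app = 2.01 µM, Vmax,app = 2.04 nmol/s.
v = Vmax,app·[S]/(Km,app + [S]) = 2.04 × 1.66/(2.01 + 1.66) = 0.924 nmol/s.

0.924 nmol/s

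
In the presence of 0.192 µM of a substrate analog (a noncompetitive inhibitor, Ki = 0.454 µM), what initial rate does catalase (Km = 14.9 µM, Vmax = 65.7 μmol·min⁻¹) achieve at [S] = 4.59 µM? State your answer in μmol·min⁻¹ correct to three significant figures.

10.9 μmol·min⁻¹

With α = 1 + [I]/Ki = 1 + 0.192/0.454 = 1.423, the noncompetitive rate law is v = (Vmax/α)·[S] / (Km + [S]).
v = (65.7/1.423)×4.59 / (14.9 + 4.59) = 211.9/19.49 = 10.9 μmol·min⁻¹.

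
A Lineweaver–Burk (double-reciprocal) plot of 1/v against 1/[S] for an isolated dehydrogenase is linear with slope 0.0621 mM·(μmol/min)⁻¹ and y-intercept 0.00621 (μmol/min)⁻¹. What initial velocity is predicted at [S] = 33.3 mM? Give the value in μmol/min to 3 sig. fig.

124 μmol/min

The y-intercept is 1/Vmax, so Vmax = 1/0.00621 = 161 μmol/min.
The slope is Km/Vmax, so Km = 0.0621 × 161 = 10.0 mM.
Then v = 161 × 33.3/(10.0 + 33.3) = 124 μmol/min.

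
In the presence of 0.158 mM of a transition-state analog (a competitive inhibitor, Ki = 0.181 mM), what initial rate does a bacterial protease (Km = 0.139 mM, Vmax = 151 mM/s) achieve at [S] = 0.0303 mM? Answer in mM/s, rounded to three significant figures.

15.7 mM/s

α = 1 + [I]/Ki = 1 + 0.158/0.181 = 1.873.
For a competitive inhibitor, Vmax is unchanged and the apparent Km becomes α·Km: Km,app = 0.260 mM, Vmax,app = 151 mM/s.
v = Vmax,app·[S]/(Km,app + [S]) = 151 × 0.0303/(0.260 + 0.0303) = 15.7 mM/s.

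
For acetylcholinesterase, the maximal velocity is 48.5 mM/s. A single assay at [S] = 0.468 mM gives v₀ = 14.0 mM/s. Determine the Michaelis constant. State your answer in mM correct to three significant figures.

From v = Vmax[S]/(Km+[S]), Km = [S](Vmax − v)/v.
Km = 0.468 × (48.5 − 14.0) / 14.0 = 16.15/14.0 = 1.15 mM.

1.15 mM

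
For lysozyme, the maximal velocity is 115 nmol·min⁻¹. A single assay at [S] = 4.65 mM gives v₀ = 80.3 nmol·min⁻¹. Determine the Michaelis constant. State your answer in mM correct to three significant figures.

v/Vmax = 80.3/115 = 0.6983 = [S]/(Km+[S]).
So Km + [S] = [S]/0.6983 = 6.659 mM, giving Km = 6.659 − 4.65 = 2.01 mM.

2.01 mM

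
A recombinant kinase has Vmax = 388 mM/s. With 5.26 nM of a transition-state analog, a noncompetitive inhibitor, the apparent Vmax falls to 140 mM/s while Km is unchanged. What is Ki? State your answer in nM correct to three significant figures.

2.97 nM

Noncompetitive: Vmax,app = Vmax/α with α = 1 + [I]/Ki.
α = Vmax/Vmax,app = 388/140 = 2.771.
Ki = [I]/(α − 1) = 5.26/1.771 = 2.97 nM.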